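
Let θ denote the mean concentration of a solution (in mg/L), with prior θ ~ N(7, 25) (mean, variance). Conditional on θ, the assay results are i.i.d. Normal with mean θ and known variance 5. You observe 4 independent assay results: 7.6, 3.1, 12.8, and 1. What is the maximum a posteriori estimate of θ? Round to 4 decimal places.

θ̂_MAP = 6.1667

n = 4; x̄ = (7.6 + 3.1 + 12.8 + 1)/4 = 24.5/4 = 6.125.
For a Normal prior and Normal likelihood with known variance, the posterior is Normal; its mode equals its mean, the precision-weighted average.
Prior precision 1/σ₀² = 1/25 = 0.04; data precision n/σ² = 4/5 = 0.8.
θ̂ = (0.04·7 + 0.8·6.125) / (0.04 + 0.8) = 5.18/0.84 = 37/6 ≈ 6.1667.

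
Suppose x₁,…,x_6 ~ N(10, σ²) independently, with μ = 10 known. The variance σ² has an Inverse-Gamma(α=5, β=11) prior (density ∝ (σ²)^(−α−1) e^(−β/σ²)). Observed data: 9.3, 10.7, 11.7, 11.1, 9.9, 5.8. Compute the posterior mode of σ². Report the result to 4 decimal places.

σ̂²_MAP = 2.4850

Sum of squared deviations about the known mean: SS = (9.3−10)² + (10.7−10)² + (11.7−10)² + (11.1−10)² + (9.9−10)² + (5.8−10)² = 22.73.
The Normal likelihood contributes (σ²)^(−n/2) exp(−SS/(2σ²)), so the posterior is Inverse-Gamma(α + n/2, β + SS/2) = Inverse-Gamma(8, 22.365).
The mode of Inverse-Gamma(a, b) is b/(a+1) = 22.365/9 ≈ 2.4850.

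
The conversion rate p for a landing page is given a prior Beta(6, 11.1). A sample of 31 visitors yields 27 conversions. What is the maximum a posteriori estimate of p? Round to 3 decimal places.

p̂_MAP = 0.694

Prior: Beta(6, 11.1).
Data: 27 successes in 31 trials. The binomial likelihood contributes p^27(1−p)^4, so the posterior is Beta(6+27, 11.1+4) = Beta(33, 15.1).
For Beta(a, b) with a, b > 1 the mode is (a−1)/(a+b−2) = 32/46.1 ≈ 0.694.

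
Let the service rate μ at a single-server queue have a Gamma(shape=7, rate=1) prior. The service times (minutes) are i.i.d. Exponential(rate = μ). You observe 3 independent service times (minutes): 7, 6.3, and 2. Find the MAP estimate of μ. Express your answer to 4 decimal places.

The Exponential(rate=μ) likelihood is ∝ μ^n e^(−μΣtᵢ). Here n = 3 and Σtᵢ = 7 + 6.3 + 2 = 15.3.
Posterior ∝ μ^6e^(−1μ) · μ^3e^(−15.3μ) = μ^9e^(−16.3μ), i.e. Gamma(10, 16.3).
Mode = (a−1)/b = 9/16.3 ≈ 0.5521.

μ̂_MAP = 0.5521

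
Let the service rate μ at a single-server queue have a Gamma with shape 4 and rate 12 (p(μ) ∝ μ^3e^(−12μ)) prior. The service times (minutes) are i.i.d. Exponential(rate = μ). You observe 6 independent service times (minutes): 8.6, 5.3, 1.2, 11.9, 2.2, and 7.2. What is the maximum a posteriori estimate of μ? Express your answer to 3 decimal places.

μ̂_MAP = 0.186

The Exponential(rate=μ) likelihood is ∝ μ^n e^(−μΣtᵢ). Here n = 6 and Σtᵢ = 8.6 + 5.3 + 1.2 + 11.9 + 2.2 + 7.2 = 36.4.
Posterior ∝ μ^3e^(−12μ) · μ^6e^(−36.4μ) = μ^9e^(−48.4μ), i.e. Gamma(10, 48.4).
Mode = (a−1)/b = 9/48.4 ≈ 0.186.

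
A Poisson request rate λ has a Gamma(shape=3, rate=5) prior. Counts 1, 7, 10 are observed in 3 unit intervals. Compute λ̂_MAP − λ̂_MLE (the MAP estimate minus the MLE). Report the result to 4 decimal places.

MAP − MLE = -3.5000

Σxᵢ = 18. Posterior is Gamma(21, 8); MAP = (21−1)/8 = 20/8 ≈ 2.50000.
MLE = x̄ = 18/3 ≈ 6.00000.
Difference = 20/8 − 18/3 = -7/2 ≈ -3.5000.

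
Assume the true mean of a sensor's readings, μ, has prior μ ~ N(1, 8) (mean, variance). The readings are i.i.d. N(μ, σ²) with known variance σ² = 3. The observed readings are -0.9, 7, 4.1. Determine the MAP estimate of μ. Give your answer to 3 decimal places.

μ̂_MAP = 3.133

n = 3; x̄ = ((-0.9) + 7 + 4.1)/3 = 10.2/3 = 3.4.
For a Normal prior and Normal likelihood with known variance, the posterior is Normal; its mode equals its mean, the precision-weighted average.
Prior precision 1/σ₀² = 1/8 = 0.125; data precision n/σ² = 3/3 = 1.
μ̂ = (0.125·1 + 1·3.4) / (0.125 + 1) = 3.525/1.125 = 47/15 ≈ 3.133.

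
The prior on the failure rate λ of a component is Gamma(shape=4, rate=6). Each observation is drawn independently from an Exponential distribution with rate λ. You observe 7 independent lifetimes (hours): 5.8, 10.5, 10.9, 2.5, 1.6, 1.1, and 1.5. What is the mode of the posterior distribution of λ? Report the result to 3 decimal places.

λ̂_MAP = 0.251

The Exponential(rate=λ) likelihood is ∝ λ^n e^(−λΣtᵢ). Here n = 7 and Σtᵢ = 5.8 + 10.5 + 10.9 + 2.5 + 1.6 + 1.1 + 1.5 = 33.9.
Posterior ∝ λ^3e^(−6λ) · λ^7e^(−33.9λ) = λ^10e^(−39.9λ), i.e. Gamma(11, 39.9).
Mode = (a−1)/b = 10/39.9 ≈ 0.251.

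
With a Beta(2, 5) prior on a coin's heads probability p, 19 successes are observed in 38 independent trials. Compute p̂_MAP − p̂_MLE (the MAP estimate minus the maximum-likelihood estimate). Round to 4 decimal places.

Posterior is Beta(21, 24); MAP = (21−1)/(45−2) = 20/43 ≈ 0.46512.
MLE ignores the prior: p̂_MLE = k/n = 19/38 ≈ 0.50000.
Difference = 20/43 − 19/38 = -3/86 ≈ -0.0349.

MAP − MLE = -0.0349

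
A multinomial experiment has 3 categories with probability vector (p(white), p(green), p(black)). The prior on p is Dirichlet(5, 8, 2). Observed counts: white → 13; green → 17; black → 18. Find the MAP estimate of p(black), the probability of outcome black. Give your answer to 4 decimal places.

MAP estimate of p(black) = 0.3167

The posterior is Dirichlet(αᵢ + nᵢ) = Dirichlet(18, 25, 20).
For a Dirichlet(a₁,…,a_K) with all aᵢ > 1, the mode has j-th component (aⱼ − 1)/(Σaᵢ − K).
Here Σaᵢ = 63 and K = 3, so p(black) = (20 − 1)/(63 − 3) = 19/60 ≈ 0.3167.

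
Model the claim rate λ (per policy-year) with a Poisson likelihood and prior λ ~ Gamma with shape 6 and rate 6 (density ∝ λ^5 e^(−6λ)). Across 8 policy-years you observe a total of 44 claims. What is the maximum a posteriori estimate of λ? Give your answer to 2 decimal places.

Σxᵢ = 44, n = 8.
Posterior ∝ λ^5e^(−6λ) · λ^44e^(−8λ) = λ^49e^(−14λ), i.e. Gamma(shape=50, rate=14).
The mode of a Gamma(a, b) with a ≥ 1 (shape–rate) is (a−1)/b = 49/14 ≈ 3.50.

λ̂_MAP = 3.50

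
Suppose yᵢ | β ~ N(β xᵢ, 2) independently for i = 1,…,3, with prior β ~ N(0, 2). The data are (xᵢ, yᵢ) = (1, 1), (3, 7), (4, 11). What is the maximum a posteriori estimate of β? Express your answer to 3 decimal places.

log p(β | y) = −Σ(yᵢ − βxᵢ)²/(2·2) − β²/(2·2) + const.
Setting the derivative to zero: Σxᵢ(yᵢ − βxᵢ)/2 − β/2 = 0, so β = Σxᵢyᵢ / (Σxᵢ² + σ²/τ²).
Σxᵢyᵢ = 1·1 + 3·7 + 4·11 = 66; Σxᵢ² = 26; σ²/τ² = 1.
β̂_MAP = 66 / (26 + 1) = 66/27 ≈ 2.444.

β̂_MAP = 2.444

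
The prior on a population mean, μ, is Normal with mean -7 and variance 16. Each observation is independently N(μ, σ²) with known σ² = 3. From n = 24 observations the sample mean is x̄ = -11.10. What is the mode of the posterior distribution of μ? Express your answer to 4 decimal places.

μ̂_MAP = -11.0682

n = 24, x̄ = -11.10.
For a Normal prior and Normal likelihood with known variance, the posterior is Normal; its mode equals its mean, the precision-weighted average.
Prior precision 1/σ₀² = 1/16 = 0.0625; data precision n/σ² = 24/3 = 8.
μ̂ = (0.0625·(-7) + 8·(-11.1)) / (0.0625 + 8) = (-89.2375)/8.0625 = -7139/645 ≈ -11.0682.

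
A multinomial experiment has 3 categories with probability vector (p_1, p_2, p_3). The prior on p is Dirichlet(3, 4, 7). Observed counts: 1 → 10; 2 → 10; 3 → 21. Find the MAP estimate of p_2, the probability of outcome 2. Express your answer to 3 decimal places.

MAP estimate: 0.250

The posterior is Dirichlet(αᵢ + nᵢ) = Dirichlet(13, 14, 28).
For a Dirichlet(a₁,…,a_K) with all aᵢ > 1, the mode has j-th component (aⱼ − 1)/(Σaᵢ − K).
Here Σaᵢ = 55 and K = 3, so p_2 = (14 − 1)/(55 − 3) = 13/52 ≈ 0.250.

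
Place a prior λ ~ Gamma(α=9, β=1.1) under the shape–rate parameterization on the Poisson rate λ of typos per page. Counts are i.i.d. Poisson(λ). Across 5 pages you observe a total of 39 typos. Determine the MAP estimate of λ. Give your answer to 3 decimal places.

λ̂_MAP = 7.705

Σxᵢ = 39, n = 5.
Posterior ∝ λ^8e^(−1.1λ) · λ^39e^(−5λ) = λ^47e^(−6.1λ), i.e. Gamma(shape=48, rate=6.1).
The mode of a Gamma(a, b) with a ≥ 1 (shape–rate) is (a−1)/b = 47/6.1 ≈ 7.705.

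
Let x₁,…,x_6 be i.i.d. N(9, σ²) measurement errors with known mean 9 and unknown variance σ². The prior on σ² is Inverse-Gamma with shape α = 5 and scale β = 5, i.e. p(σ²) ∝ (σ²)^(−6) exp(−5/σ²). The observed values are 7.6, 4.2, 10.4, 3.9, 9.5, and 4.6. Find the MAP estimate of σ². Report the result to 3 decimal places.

Sum of squared deviations about the known mean: SS = (7.6−9)² + (4.2−9)² + (10.4−9)² + (3.9−9)² + (9.5−9)² + (4.6−9)² = 72.58.
The Normal likelihood contributes (σ²)^(−n/2) exp(−SS/(2σ²)), so the posterior is Inverse-Gamma(α + n/2, β + SS/2) = Inverse-Gamma(8, 41.29).
The mode of Inverse-Gamma(a, b) is b/(a+1) = 41.29/9 ≈ 4.588.

σ̂²_MAP = 4.588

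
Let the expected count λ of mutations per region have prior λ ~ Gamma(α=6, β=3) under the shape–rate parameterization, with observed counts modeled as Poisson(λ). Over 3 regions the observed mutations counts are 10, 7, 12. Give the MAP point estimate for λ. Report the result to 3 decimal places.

Σxᵢ = 10+7+12 = 29, with n = 3.
Posterior ∝ λ^5e^(−3λ) · λ^29e^(−3λ) = λ^34e^(−6λ), i.e. Gamma(shape=35, rate=6).
The mode of a Gamma(a, b) with a ≥ 1 (shape–rate) is (a−1)/b = 34/6 ≈ 5.667.

λ̂_MAP = 5.667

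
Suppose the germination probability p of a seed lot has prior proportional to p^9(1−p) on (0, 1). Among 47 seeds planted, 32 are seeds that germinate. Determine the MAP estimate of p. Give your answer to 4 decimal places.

The prior density ∝ p^9(1−p)^1 is the kernel of Beta(10, 2).
Data: 32 successes in 47 trials. The binomial likelihood contributes p^32(1−p)^15, so the posterior is Beta(10+32, 2+15) = Beta(42, 17).
For Beta(a, b) with a, b > 1 the mode is (a−1)/(a+b−2) = 41/57 ≈ 0.7193.

p̂_MAP = 0.7193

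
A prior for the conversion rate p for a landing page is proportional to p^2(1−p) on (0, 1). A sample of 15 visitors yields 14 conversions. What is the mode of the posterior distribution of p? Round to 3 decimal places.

The prior density ∝ p^2(1−p)^1 is the kernel of Beta(3, 2).
Data: 14 successes in 15 trials. The binomial likelihood contributes p^14(1−p)^1, so the posterior is Beta(3+14, 2+1) = Beta(17, 3).
For Beta(a, b) with a, b > 1 the mode is (a−1)/(a+b−2) = 16/18 ≈ 0.889.

p̂_MAP = 0.889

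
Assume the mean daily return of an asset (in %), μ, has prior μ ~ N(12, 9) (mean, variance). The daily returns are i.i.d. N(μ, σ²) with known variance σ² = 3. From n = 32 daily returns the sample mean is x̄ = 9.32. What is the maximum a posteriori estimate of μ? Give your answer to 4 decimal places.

μ̂_MAP = 9.3476

n = 32, x̄ = 9.32.
For a Normal prior and Normal likelihood with known variance, the posterior is Normal; its mode equals its mean, the precision-weighted average.
Prior precision 1/σ₀² = 1/9; data precision n/σ² = 32/3.
μ̂ = ((1/9)·12 + (32/3)·9.32) / (1/9 + 32/3) = (7556/75)/(97/9) = 22668/2425 ≈ 9.3476.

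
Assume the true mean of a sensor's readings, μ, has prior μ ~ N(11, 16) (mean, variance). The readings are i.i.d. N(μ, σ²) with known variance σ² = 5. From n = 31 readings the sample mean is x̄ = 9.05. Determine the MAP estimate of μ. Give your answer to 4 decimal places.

μ̂_MAP = 9.0695

n = 31, x̄ = 9.05.
For a Normal prior and Normal likelihood with known variance, the posterior is Normal; its mode equals its mean, the precision-weighted average.
Prior precision 1/σ₀² = 1/16 = 0.0625; data precision n/σ² = 31/5 = 6.2.
μ̂ = (0.0625·11 + 6.2·9.05) / (0.0625 + 6.2) = 56.7975/6.2625 = 7573/835 ≈ 9.0695.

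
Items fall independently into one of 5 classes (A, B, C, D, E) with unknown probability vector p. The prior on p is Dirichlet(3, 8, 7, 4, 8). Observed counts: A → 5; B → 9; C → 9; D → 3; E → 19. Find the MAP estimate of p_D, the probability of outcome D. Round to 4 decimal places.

The posterior is Dirichlet(αᵢ + nᵢ) = Dirichlet(8, 17, 16, 7, 27).
For a Dirichlet(a₁,…,a_K) with all aᵢ > 1, the mode has j-th component (aⱼ − 1)/(Σaᵢ − K).
Here Σaᵢ = 75 and K = 5, so p_D = (7 − 1)/(75 − 5) = 6/70 ≈ 0.0857.

MAP estimate of p_D = 0.0857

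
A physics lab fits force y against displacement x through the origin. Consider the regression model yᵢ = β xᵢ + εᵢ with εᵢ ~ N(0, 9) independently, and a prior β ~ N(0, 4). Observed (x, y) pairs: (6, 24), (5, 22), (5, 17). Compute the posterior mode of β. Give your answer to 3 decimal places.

log p(β | y) = −Σ(yᵢ − βxᵢ)²/(2·9) − β²/(2·4) + const.
Setting the derivative to zero: Σxᵢ(yᵢ − βxᵢ)/9 − β/4 = 0, so β = Σxᵢyᵢ / (Σxᵢ² + σ²/τ²).
Σxᵢyᵢ = 6·24 + 5·22 + 5·17 = 339; Σxᵢ² = 86; σ²/τ² = 2.25.
β̂_MAP = 339 / (86 + 2.25) = 339/88.25 ≈ 3.841.

β̂_MAP = 3.841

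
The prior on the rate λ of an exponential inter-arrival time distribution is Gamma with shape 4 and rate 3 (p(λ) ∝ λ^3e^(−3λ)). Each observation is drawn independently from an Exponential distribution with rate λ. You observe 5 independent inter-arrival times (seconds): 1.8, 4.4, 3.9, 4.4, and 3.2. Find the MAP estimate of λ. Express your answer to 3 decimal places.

The Exponential(rate=λ) likelihood is ∝ λ^n e^(−λΣtᵢ). Here n = 5 and Σtᵢ = 1.8 + 4.4 + 3.9 + 4.4 + 3.2 = 17.7.
Posterior ∝ λ^3e^(−3λ) · λ^5e^(−17.7λ) = λ^8e^(−20.7λ), i.e. Gamma(9, 20.7).
Mode = (a−1)/b = 8/20.7 ≈ 0.386.

λ̂_MAP = 0.386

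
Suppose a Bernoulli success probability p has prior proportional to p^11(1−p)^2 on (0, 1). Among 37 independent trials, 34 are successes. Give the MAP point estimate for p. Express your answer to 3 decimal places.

p̂_MAP = 0.900

The prior density ∝ p^11(1−p)^2 is the kernel of Beta(12, 3).
Data: 34 successes in 37 trials. The binomial likelihood contributes p^34(1−p)^3, so the posterior is Beta(12+34, 3+3) = Beta(46, 6).
For Beta(a, b) with a, b > 1 the mode is (a−1)/(a+b−2) = 45/50 ≈ 0.900.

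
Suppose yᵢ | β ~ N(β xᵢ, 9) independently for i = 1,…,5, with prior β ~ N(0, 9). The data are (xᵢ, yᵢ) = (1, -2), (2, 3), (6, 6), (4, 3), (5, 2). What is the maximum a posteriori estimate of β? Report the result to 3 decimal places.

β̂_MAP = 0.747

log p(β | y) = −Σ(yᵢ − βxᵢ)²/(2·9) − β²/(2·9) + const.
Setting the derivative to zero: Σxᵢ(yᵢ − βxᵢ)/9 − β/9 = 0, so β = Σxᵢyᵢ / (Σxᵢ² + σ²/τ²).
Σxᵢyᵢ = 1·(-2) + 2·3 + 6·6 + 4·3 + 5·2 = 62; Σxᵢ² = 82; σ²/τ² = 1.
β̂_MAP = 62 / (82 + 1) = 62/83 ≈ 0.747.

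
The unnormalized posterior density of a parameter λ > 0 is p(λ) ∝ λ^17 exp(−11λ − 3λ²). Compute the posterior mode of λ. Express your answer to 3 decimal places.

ℓ'(λ) = 17/λ − 11 − 6λ. Setting this to zero and multiplying by λ: 6λ² + 11λ − 17 = 0.
λ = (−11 + √(11² + 4·6·17)) / (2·6) = (−11 + √529) / 12 = (−11 + 23)/12 = 1.
ℓ''(λ) = −17/λ² − 6 < 0, confirming a maximum.

λ̂_MAP = 1.000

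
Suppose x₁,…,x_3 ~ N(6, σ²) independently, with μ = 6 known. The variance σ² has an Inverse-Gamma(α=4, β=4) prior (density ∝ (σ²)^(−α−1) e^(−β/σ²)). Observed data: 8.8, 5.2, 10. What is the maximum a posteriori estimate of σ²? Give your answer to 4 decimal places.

Sum of squared deviations about the known mean: SS = (8.8−6)² + (5.2−6)² + (10−6)² = 24.48.
The Normal likelihood contributes (σ²)^(−n/2) exp(−SS/(2σ²)), so the posterior is Inverse-Gamma(α + n/2, β + SS/2) = Inverse-Gamma(5.5, 16.24).
The mode of Inverse-Gamma(a, b) is b/(a+1) = 16.24/6.5 ≈ 2.4985.

σ̂²_MAP = 2.4985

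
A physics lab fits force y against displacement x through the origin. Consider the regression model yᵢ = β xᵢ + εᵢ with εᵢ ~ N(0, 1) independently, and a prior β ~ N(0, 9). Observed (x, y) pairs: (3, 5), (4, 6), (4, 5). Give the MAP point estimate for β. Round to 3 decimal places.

β̂_MAP = 1.435

log p(β | y) = −Σ(yᵢ − βxᵢ)²/(2·1) − β²/(2·9) + const.
Setting the derivative to zero: Σxᵢ(yᵢ − βxᵢ)/1 − β/9 = 0, so β = Σxᵢyᵢ / (Σxᵢ² + σ²/τ²).
Σxᵢyᵢ = 3·5 + 4·6 + 4·5 = 59; Σxᵢ² = 41; σ²/τ² = 1/9.
β̂_MAP = 59 / (41 + 1/9) = 59/(370/9) = 531/370 ≈ 1.435.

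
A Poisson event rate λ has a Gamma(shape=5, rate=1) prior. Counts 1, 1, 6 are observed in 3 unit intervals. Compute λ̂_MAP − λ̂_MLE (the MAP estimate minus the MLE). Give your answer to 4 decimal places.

MAP − MLE = 0.3333

Σxᵢ = 8. Posterior is Gamma(13, 4); MAP = (13−1)/4 = 12/4 ≈ 3.00000.
MLE = x̄ = 8/3 ≈ 2.66667.
Difference = 12/4 − 8/3 = 1/3 ≈ 0.3333.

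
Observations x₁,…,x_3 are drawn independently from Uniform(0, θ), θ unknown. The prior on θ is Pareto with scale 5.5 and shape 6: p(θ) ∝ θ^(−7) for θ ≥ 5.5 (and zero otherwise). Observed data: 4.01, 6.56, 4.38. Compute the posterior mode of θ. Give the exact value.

The Uniform(0, θ) likelihood is θ^(−n) for θ ≥ max(xᵢ), zero otherwise. Here max(xᵢ) = 6.56.
Posterior ∝ θ^(−7) · θ^(−3) = θ^(−10) on θ ≥ max(5.5, 6.56) = 6.56.
This density is strictly decreasing in θ, so the posterior mode lies at the lower boundary of the support.

θ̂_MAP = 6.56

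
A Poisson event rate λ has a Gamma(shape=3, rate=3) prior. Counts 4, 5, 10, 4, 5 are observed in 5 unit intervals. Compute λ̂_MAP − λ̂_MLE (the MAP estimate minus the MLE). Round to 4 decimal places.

MAP − MLE = -1.8500

Σxᵢ = 28. Posterior is Gamma(31, 8); MAP = (31−1)/8 = 30/8 ≈ 3.75000.
MLE = x̄ = 28/5 ≈ 5.60000.
Difference = 30/8 − 28/5 = -37/20 ≈ -1.8500.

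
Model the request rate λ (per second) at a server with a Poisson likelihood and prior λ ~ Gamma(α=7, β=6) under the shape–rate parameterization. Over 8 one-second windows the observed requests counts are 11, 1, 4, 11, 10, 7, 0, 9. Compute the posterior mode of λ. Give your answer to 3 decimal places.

Σxᵢ = 11+1+4+11+10+7+0+9 = 53, with n = 8.
Posterior ∝ λ^6e^(−6λ) · λ^53e^(−8λ) = λ^59e^(−14λ), i.e. Gamma(shape=60, rate=14).
The mode of a Gamma(a, b) with a ≥ 1 (shape–rate) is (a−1)/b = 59/14 ≈ 4.214.

λ̂_MAP = 4.214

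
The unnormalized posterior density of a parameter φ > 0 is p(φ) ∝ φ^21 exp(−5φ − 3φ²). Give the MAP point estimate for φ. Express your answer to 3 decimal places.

φ̂_MAP = 1.500

ℓ'(φ) = 21/φ − 5 − 6φ. Setting this to zero and multiplying by φ: 6φ² + 5φ − 21 = 0.
φ = (−5 + √(5² + 4·6·21)) / (2·6) = (−5 + √529) / 12 = (−5 + 23)/12 = 3/2.
ℓ''(φ) = −21/φ² − 6 < 0, confirming a maximum.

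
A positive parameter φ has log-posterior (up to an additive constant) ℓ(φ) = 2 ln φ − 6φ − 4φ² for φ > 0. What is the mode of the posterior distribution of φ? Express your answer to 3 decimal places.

ℓ'(φ) = 2/φ − 6 − 8φ. Setting this to zero and multiplying by φ: 8φ² + 6φ − 2 = 0.
φ = (−6 + √(6² + 4·8·2)) / (2·8) = (−6 + √100) / 16 = (−6 + 10)/16 = 1/4.
ℓ''(φ) = −2/φ² − 8 < 0, confirming a maximum.

φ̂_MAP = 0.250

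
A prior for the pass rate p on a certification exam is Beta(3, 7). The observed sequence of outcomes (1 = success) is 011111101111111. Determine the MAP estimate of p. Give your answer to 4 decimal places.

p̂_MAP = 0.6522

Prior: Beta(3, 7).
Data: 13 successes in 15 trials (from the sequence). The binomial likelihood contributes p^13(1−p)^2, so the posterior is Beta(3+13, 7+2) = Beta(16, 9).
For Beta(a, b) with a, b > 1 the mode is (a−1)/(a+b−2) = 15/23 ≈ 0.6522.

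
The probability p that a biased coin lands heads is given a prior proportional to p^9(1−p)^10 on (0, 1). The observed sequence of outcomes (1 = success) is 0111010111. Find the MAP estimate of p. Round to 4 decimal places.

The prior density ∝ p^9(1−p)^10 is the kernel of Beta(10, 11).
Data: 7 successes in 10 trials (from the sequence). The binomial likelihood contributes p^7(1−p)^3, so the posterior is Beta(10+7, 11+3) = Beta(17, 14).
For Beta(a, b) with a, b > 1 the mode is (a−1)/(a+b−2) = 16/29 ≈ 0.5517.

p̂_MAP = 0.5517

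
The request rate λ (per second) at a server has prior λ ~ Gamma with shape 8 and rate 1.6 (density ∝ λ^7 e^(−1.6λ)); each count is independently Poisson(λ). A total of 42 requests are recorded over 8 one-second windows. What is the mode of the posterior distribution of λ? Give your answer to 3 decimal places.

λ̂_MAP = 5.104

Σxᵢ = 42, n = 8.
Posterior ∝ λ^7e^(−1.6λ) · λ^42e^(−8λ) = λ^49e^(−9.6λ), i.e. Gamma(shape=50, rate=9.6).
The mode of a Gamma(a, b) with a ≥ 1 (shape–rate) is (a−1)/b = 49/9.6 ≈ 5.104.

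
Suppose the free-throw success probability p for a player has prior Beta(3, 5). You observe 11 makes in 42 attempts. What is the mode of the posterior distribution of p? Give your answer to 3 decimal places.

p̂_MAP = 0.271

Prior: Beta(3, 5).
Data: 11 successes in 42 trials. The binomial likelihood contributes p^11(1−p)^31, so the posterior is Beta(3+11, 5+31) = Beta(14, 36).
For Beta(a, b) with a, b > 1 the mode is (a−1)/(a+b−2) = 13/48 ≈ 0.271.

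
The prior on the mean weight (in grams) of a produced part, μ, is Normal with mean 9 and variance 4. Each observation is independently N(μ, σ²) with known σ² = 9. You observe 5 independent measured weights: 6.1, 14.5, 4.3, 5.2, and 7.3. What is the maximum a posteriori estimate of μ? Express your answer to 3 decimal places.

n = 5; x̄ = (6.1 + 14.5 + 4.3 + 5.2 + 7.3)/5 = 37.4/5 = 7.48.
For a Normal prior and Normal likelihood with known variance, the posterior is Normal; its mode equals its mean, the precision-weighted average.
Prior precision 1/σ₀² = 1/4 = 0.25; data precision n/σ² = 5/9.
μ̂ = (0.25·9 + (5/9)·7.48) / (0.25 + 5/9) = (1153/180)/(29/36) = 1153/145 ≈ 7.952.

μ̂_MAP = 7.952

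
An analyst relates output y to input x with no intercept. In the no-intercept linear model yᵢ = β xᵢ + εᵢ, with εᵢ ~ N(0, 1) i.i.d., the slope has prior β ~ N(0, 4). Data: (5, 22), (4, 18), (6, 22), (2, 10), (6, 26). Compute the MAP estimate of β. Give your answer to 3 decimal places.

β̂_MAP = 4.179

log p(β | y) = −Σ(yᵢ − βxᵢ)²/(2·1) − β²/(2·4) + const.
Setting the derivative to zero: Σxᵢ(yᵢ − βxᵢ)/1 − β/4 = 0, so β = Σxᵢyᵢ / (Σxᵢ² + σ²/τ²).
Σxᵢyᵢ = 5·22 + 4·18 + 6·22 + 2·10 + 6·26 = 490; Σxᵢ² = 117; σ²/τ² = 0.25.
β̂_MAP = 490 / (117 + 0.25) = 490/117.25 ≈ 4.179.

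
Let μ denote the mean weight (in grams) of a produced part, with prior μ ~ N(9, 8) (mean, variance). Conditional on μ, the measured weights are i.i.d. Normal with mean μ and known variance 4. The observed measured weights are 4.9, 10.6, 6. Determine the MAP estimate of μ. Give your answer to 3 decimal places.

μ̂_MAP = 7.429

n = 3; x̄ = (4.9 + 10.6 + 6)/3 = 21.5/3 = 43/6 ≈ 7.1667.
For a Normal prior and Normal likelihood with known variance, the posterior is Normal; its mode equals its mean, the precision-weighted average.
Prior precision 1/σ₀² = 1/8 = 0.125; data precision n/σ² = 3/4 = 0.75.
μ̂ = (0.125·9 + 0.75·(43/6)) / (0.125 + 0.75) = 6.5/0.875 = 52/7 ≈ 7.429.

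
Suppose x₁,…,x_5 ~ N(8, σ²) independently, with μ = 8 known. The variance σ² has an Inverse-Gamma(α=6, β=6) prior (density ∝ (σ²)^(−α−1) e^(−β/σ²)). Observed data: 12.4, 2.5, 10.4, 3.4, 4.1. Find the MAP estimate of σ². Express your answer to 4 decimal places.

Sum of squared deviations about the known mean: SS = (12.4−8)² + (2.5−8)² + (10.4−8)² + (3.4−8)² + (4.1−8)² = 91.74.
The Normal likelihood contributes (σ²)^(−n/2) exp(−SS/(2σ²)), so the posterior is Inverse-Gamma(α + n/2, β + SS/2) = Inverse-Gamma(8.5, 51.87).
The mode of Inverse-Gamma(a, b) is b/(a+1) = 51.87/9.5 ≈ 5.4600.

σ̂²_MAP = 5.4600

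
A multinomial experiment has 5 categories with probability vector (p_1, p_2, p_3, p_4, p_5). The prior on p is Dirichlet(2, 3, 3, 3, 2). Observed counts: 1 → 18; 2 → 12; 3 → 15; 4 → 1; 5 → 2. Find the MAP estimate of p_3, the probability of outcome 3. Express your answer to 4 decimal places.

The posterior is Dirichlet(αᵢ + nᵢ) = Dirichlet(20, 15, 18, 4, 4).
For a Dirichlet(a₁,…,a_K) with all aᵢ > 1, the mode has j-th component (aⱼ − 1)/(Σaᵢ − K).
Here Σaᵢ = 61 and K = 5, so p_3 = (18 − 1)/(61 − 5) = 17/56 ≈ 0.3036.

MAP estimate: 0.3036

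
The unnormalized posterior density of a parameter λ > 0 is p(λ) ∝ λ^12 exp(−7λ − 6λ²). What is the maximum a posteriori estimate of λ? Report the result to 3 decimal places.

ℓ'(λ) = 12/λ − 7 − 12λ. Setting this to zero and multiplying by λ: 12λ² + 7λ − 12 = 0.
λ = (−7 + √(7² + 4·12·12)) / (2·12) = (−7 + √625) / 24 = (−7 + 25)/24 = 3/4.
ℓ''(λ) = −12/λ² − 12 < 0, confirming a maximum.

λ̂_MAP = 0.750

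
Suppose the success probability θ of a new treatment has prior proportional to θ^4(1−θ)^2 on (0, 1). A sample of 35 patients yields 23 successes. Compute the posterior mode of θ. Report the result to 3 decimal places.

The prior density ∝ θ^4(1−θ)^2 is the kernel of Beta(5, 3).
Data: 23 successes in 35 trials. The binomial likelihood contributes θ^23(1−θ)^12, so the posterior is Beta(5+23, 3+12) = Beta(28, 15).
For Beta(a, b) with a, b > 1 the mode is (a−1)/(a+b−2) = 27/41 ≈ 0.659.

θ̂_MAP = 0.659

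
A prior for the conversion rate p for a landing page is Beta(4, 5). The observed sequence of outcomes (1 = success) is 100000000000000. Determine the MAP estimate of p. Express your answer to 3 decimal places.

Prior: Beta(4, 5).
Data: 1 success in 15 trials (from the sequence). The binomial likelihood contributes p(1−p)^14, so the posterior is Beta(4+1, 5+14) = Beta(5, 19).
For Beta(a, b) with a, b > 1 the mode is (a−1)/(a+b−2) = 4/22 ≈ 0.182.

p̂_MAP = 0.182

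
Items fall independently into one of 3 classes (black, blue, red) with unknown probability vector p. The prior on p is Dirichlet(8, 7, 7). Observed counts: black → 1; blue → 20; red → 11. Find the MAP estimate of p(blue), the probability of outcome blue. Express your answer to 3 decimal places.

The posterior is Dirichlet(αᵢ + nᵢ) = Dirichlet(9, 27, 18).
For a Dirichlet(a₁,…,a_K) with all aᵢ > 1, the mode has j-th component (aⱼ − 1)/(Σaᵢ − K).
Here Σaᵢ = 54 and K = 3, so p(blue) = (27 − 1)/(54 − 3) = 26/51 ≈ 0.510.

MAP estimate of p(blue) = 0.510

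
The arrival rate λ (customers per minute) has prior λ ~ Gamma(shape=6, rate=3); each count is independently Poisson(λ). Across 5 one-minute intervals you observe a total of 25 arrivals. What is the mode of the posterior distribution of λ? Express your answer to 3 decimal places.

λ̂_MAP = 3.750

Σxᵢ = 25, n = 5.
Posterior ∝ λ^5e^(−3λ) · λ^25e^(−5λ) = λ^30e^(−8λ), i.e. Gamma(shape=31, rate=8).
The mode of a Gamma(a, b) with a ≥ 1 (shape–rate) is (a−1)/b = 30/8 ≈ 3.750.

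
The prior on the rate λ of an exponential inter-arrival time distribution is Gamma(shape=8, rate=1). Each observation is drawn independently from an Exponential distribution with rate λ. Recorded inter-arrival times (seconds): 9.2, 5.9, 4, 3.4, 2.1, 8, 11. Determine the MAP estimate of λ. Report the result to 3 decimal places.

λ̂_MAP = 0.314

The Exponential(rate=λ) likelihood is ∝ λ^n e^(−λΣtᵢ). Here n = 7 and Σtᵢ = 9.2 + 5.9 + 4 + 3.4 + 2.1 + 8 + 11 = 43.6.
Posterior ∝ λ^7e^(−1λ) · λ^7e^(−43.6λ) = λ^14e^(−44.6λ), i.e. Gamma(15, 44.6).
Mode = (a−1)/b = 14/44.6 ≈ 0.314.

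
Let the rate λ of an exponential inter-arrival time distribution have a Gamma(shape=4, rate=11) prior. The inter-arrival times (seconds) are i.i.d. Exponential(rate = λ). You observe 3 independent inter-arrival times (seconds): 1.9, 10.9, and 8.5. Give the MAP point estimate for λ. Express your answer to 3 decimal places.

The Exponential(rate=λ) likelihood is ∝ λ^n e^(−λΣtᵢ). Here n = 3 and Σtᵢ = 1.9 + 10.9 + 8.5 = 21.3.
Posterior ∝ λ^3e^(−11λ) · λ^3e^(−21.3λ) = λ^6e^(−32.3λ), i.e. Gamma(7, 32.3).
Mode = (a−1)/b = 6/32.3 ≈ 0.186.

λ̂_MAP = 0.186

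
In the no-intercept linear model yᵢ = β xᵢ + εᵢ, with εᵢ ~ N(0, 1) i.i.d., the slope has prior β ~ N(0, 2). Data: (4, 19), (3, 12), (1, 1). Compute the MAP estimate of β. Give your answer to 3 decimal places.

log p(β | y) = −Σ(yᵢ − βxᵢ)²/(2·1) − β²/(2·2) + const.
Setting the derivative to zero: Σxᵢ(yᵢ − βxᵢ)/1 − β/2 = 0, so β = Σxᵢyᵢ / (Σxᵢ² + σ²/τ²).
Σxᵢyᵢ = 4·19 + 3·12 + 1·1 = 113; Σxᵢ² = 26; σ²/τ² = 0.5.
β̂_MAP = 113 / (26 + 0.5) = 113/26.5 ≈ 4.264.

β̂_MAP = 4.264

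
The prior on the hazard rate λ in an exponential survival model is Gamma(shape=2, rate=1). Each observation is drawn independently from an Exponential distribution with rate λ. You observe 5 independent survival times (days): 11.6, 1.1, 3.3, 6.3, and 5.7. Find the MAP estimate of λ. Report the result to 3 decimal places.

The Exponential(rate=λ) likelihood is ∝ λ^n e^(−λΣtᵢ). Here n = 5 and Σtᵢ = 11.6 + 1.1 + 3.3 + 6.3 + 5.7 = 28.
Posterior ∝ λe^(−1λ) · λ^5e^(−28λ) = λ^6e^(−29λ), i.e. Gamma(7, 29).
Mode = (a−1)/b = 6/29 ≈ 0.207.

λ̂_MAP = 0.207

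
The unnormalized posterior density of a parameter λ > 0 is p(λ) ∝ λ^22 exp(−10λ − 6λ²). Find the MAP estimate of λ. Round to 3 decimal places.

λ̂_MAP = 1.000

ℓ'(λ) = 22/λ − 10 − 12λ. Setting this to zero and multiplying by λ: 12λ² + 10λ − 22 = 0.
λ = (−10 + √(10² + 4·12·22)) / (2·12) = (−10 + √1156) / 24 = (−10 + 34)/24 = 1.
ℓ''(λ) = −22/λ² − 12 < 0, confirming a maximum.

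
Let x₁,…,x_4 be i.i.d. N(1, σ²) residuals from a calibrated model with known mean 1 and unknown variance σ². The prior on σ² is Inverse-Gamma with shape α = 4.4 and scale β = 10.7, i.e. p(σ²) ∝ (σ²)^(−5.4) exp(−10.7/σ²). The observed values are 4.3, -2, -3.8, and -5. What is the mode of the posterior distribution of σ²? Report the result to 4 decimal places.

σ̂²_MAP = 6.7791

Sum of squared deviations about the known mean: SS = (4.3−1)² + (-2−1)² + (-3.8−1)² + (-5−1)² = 78.93.
The Normal likelihood contributes (σ²)^(−n/2) exp(−SS/(2σ²)), so the posterior is Inverse-Gamma(α + n/2, β + SS/2) = Inverse-Gamma(6.4, 50.165).
The mode of Inverse-Gamma(a, b) is b/(a+1) = 50.165/7.4 ≈ 6.7791.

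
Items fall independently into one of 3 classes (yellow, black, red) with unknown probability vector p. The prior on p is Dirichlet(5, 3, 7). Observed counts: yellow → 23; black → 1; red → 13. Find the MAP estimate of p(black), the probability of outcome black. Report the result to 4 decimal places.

MAP estimate of p(black) = 0.0612

The posterior is Dirichlet(αᵢ + nᵢ) = Dirichlet(28, 4, 20).
For a Dirichlet(a₁,…,a_K) with all aᵢ > 1, the mode has j-th component (aⱼ − 1)/(Σaᵢ − K).
Here Σaᵢ = 52 and K = 3, so p(black) = (4 − 1)/(52 − 3) = 3/49 ≈ 0.0612.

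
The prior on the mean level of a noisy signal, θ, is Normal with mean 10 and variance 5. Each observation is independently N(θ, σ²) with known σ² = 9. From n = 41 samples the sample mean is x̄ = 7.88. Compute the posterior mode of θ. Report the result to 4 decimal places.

θ̂_MAP = 7.9692

n = 41, x̄ = 7.88.
For a Normal prior and Normal likelihood with known variance, the posterior is Normal; its mode equals its mean, the precision-weighted average.
Prior precision 1/σ₀² = 1/5 = 0.2; data precision n/σ² = 41/9.
θ̂ = (0.2·10 + (41/9)·7.88) / (0.2 + 41/9) = (8527/225)/(214/45) = 8527/1070 ≈ 7.9692.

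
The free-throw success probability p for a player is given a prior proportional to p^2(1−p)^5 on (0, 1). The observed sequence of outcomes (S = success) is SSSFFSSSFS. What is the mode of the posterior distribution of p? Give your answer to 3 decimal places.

p̂_MAP = 0.529

The prior density ∝ p^2(1−p)^5 is the kernel of Beta(3, 6).
Data: 7 successes in 10 trials (from the sequence). The binomial likelihood contributes p^7(1−p)^3, so the posterior is Beta(3+7, 6+3) = Beta(10, 9).
For Beta(a, b) with a, b > 1 the mode is (a−1)/(a+b−2) = 9/17 ≈ 0.529.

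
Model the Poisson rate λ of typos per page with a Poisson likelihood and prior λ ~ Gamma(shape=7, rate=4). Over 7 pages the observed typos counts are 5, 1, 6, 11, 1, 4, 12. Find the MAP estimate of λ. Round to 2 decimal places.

λ̂_MAP = 4.18

Σxᵢ = 5+1+6+11+1+4+12 = 40, with n = 7.
Posterior ∝ λ^6e^(−4λ) · λ^40e^(−7λ) = λ^46e^(−11λ), i.e. Gamma(shape=47, rate=11).
The mode of a Gamma(a, b) with a ≥ 1 (shape–rate) is (a−1)/b = 46/11 ≈ 4.18.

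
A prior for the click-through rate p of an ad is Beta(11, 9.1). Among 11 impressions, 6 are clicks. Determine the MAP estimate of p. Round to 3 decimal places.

p̂_MAP = 0.550

Prior: Beta(11, 9.1).
Data: 6 successes in 11 trials. The binomial likelihood contributes p^6(1−p)^5, so the posterior is Beta(11+6, 9.1+5) = Beta(17, 14.1).
For Beta(a, b) with a, b > 1 the mode is (a−1)/(a+b−2) = 16/29.1 ≈ 0.550.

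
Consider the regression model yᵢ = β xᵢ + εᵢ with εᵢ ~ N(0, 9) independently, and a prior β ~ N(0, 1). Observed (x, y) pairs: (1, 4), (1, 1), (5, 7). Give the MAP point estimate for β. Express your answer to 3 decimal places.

β̂_MAP = 1.111

log p(β | y) = −Σ(yᵢ − βxᵢ)²/(2·9) − β²/(2·1) + const.
Setting the derivative to zero: Σxᵢ(yᵢ − βxᵢ)/9 − β/1 = 0, so β = Σxᵢyᵢ / (Σxᵢ² + σ²/τ²).
Σxᵢyᵢ = 1·4 + 1·1 + 5·7 = 40; Σxᵢ² = 27; σ²/τ² = 9.
β̂_MAP = 40 / (27 + 9) = 40/36 ≈ 1.111.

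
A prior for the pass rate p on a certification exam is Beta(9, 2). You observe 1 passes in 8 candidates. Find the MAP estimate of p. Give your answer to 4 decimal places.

p̂_MAP = 0.5294

Prior: Beta(9, 2).
Data: 1 success in 8 trials. The binomial likelihood contributes p(1−p)^7, so the posterior is Beta(9+1, 2+7) = Beta(10, 9).
For Beta(a, b) with a, b > 1 the mode is (a−1)/(a+b−2) = 9/17 ≈ 0.5294.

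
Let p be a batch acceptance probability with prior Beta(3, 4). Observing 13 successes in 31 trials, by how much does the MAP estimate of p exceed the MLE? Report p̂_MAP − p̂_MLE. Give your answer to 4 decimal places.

Posterior is Beta(16, 22); MAP = (16−1)/(38−2) = 15/36 ≈ 0.41667.
MLE ignores the prior: p̂_MLE = k/n = 13/31 ≈ 0.41935.
Difference = 15/36 − 13/31 = -1/372 ≈ -0.0027.

MAP − MLE = -0.0027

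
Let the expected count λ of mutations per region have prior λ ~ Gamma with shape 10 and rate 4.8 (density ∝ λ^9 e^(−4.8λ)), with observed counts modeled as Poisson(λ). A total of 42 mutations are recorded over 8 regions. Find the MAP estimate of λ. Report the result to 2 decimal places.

λ̂_MAP = 3.98

Σxᵢ = 42, n = 8.
Posterior ∝ λ^9e^(−4.8λ) · λ^42e^(−8λ) = λ^51e^(−12.8λ), i.e. Gamma(shape=52, rate=12.8).
The mode of a Gamma(a, b) with a ≥ 1 (shape–rate) is (a−1)/b = 51/12.8 ≈ 3.98.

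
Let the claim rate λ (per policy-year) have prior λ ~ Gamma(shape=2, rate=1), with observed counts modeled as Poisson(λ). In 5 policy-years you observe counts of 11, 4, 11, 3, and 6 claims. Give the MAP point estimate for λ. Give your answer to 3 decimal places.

Σxᵢ = 11+4+11+3+6 = 35, with n = 5.
Posterior ∝ λe^(−1λ) · λ^35e^(−5λ) = λ^36e^(−6λ), i.e. Gamma(shape=37, rate=6).
The mode of a Gamma(a, b) with a ≥ 1 (shape–rate) is (a−1)/b = 36/6 ≈ 6.000.

λ̂_MAP = 6.000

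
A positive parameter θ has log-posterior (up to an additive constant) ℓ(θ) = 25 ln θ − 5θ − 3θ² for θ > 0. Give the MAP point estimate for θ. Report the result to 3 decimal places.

θ̂_MAP = 1.667

ℓ'(θ) = 25/θ − 5 − 6θ. Setting this to zero and multiplying by θ: 6θ² + 5θ − 25 = 0.
θ = (−5 + √(5² + 4·6·25)) / (2·6) = (−5 + √625) / 12 = (−5 + 25)/12 = 5/3.
ℓ''(θ) = −25/θ² − 6 < 0, confirming a maximum.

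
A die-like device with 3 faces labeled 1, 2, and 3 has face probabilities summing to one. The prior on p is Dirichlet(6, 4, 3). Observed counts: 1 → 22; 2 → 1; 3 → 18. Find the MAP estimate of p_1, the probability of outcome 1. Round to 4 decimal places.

The posterior is Dirichlet(αᵢ + nᵢ) = Dirichlet(28, 5, 21).
For a Dirichlet(a₁,…,a_K) with all aᵢ > 1, the mode has j-th component (aⱼ − 1)/(Σaᵢ − K).
Here Σaᵢ = 54 and K = 3, so p_1 = (28 − 1)/(54 − 3) = 27/51 ≈ 0.5294.

MAP estimate: 0.5294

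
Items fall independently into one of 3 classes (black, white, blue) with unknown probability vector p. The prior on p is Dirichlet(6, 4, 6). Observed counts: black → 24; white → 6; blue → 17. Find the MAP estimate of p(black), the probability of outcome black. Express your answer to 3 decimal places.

MAP estimate of p(black) = 0.483

The posterior is Dirichlet(αᵢ + nᵢ) = Dirichlet(30, 10, 23).
For a Dirichlet(a₁,…,a_K) with all aᵢ > 1, the mode has j-th component (aⱼ − 1)/(Σaᵢ − K).
Here Σaᵢ = 63 and K = 3, so p(black) = (30 − 1)/(63 − 3) = 29/60 ≈ 0.483.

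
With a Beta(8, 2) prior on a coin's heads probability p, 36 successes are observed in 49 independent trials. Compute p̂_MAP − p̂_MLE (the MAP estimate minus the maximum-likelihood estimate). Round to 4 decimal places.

MAP − MLE = 0.0197

Posterior is Beta(44, 15); MAP = (44−1)/(59−2) = 43/57 ≈ 0.75439.
MLE ignores the prior: p̂_MLE = k/n = 36/49 ≈ 0.73469.
Difference = 43/57 − 36/49 = 55/2793 ≈ 0.0197.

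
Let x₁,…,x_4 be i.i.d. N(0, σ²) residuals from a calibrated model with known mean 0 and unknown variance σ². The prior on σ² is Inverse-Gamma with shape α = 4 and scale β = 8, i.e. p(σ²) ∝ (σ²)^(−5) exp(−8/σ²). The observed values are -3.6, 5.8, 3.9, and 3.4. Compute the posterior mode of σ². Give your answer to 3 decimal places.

Sum of squared deviations about the known mean: SS = (-3.6−0)² + (5.8−0)² + (3.9−0)² + (3.4−0)² = 73.37.
The Normal likelihood contributes (σ²)^(−n/2) exp(−SS/(2σ²)), so the posterior is Inverse-Gamma(α + n/2, β + SS/2) = Inverse-Gamma(6, 44.685).
The mode of Inverse-Gamma(a, b) is b/(a+1) = 44.685/7 ≈ 6.384.

σ̂²_MAP = 6.384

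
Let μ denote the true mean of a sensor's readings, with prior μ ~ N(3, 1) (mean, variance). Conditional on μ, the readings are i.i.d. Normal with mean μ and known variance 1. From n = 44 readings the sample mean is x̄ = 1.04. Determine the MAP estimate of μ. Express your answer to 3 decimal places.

n = 44, x̄ = 1.04.
For a Normal prior and Normal likelihood with known variance, the posterior is Normal; its mode equals its mean, the precision-weighted average.
Prior precision 1/σ₀² = 1/1 = 1; data precision n/σ² = 44/1 = 44.
μ̂ = (1·3 + 44·1.04) / (1 + 44) = 48.76/45 = 1219/1125 ≈ 1.084.

μ̂_MAP = 1.084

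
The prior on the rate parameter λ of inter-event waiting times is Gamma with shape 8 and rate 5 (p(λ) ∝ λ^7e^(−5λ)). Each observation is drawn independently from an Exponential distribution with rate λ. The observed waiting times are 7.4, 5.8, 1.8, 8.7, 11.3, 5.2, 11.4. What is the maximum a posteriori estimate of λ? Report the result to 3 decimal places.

The Exponential(rate=λ) likelihood is ∝ λ^n e^(−λΣtᵢ). Here n = 7 and Σtᵢ = 7.4 + 5.8 + 1.8 + 8.7 + 11.3 + 5.2 + 11.4 = 51.6.
Posterior ∝ λ^7e^(−5λ) · λ^7e^(−51.6λ) = λ^14e^(−56.6λ), i.e. Gamma(15, 56.6).
Mode = (a−1)/b = 14/56.6 ≈ 0.247.

λ̂_MAP = 0.247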